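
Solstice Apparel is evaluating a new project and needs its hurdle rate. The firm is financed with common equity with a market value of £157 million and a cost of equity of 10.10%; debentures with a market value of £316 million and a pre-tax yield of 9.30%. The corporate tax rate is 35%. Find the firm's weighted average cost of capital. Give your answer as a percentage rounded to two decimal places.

Total capital V = 157 + 316 = 473.
Equity: weight = 157/473 = 0.3319; cost = 10.1%.
Debentures: weight = 316/473 = 0.6681; after-tax cost = 9.3% × (1 − 35%) = 6.0450%.
WACC = 0.3319 × 10.1000% + 0.6681 × 6.0450% = 7.3910%.

7.39%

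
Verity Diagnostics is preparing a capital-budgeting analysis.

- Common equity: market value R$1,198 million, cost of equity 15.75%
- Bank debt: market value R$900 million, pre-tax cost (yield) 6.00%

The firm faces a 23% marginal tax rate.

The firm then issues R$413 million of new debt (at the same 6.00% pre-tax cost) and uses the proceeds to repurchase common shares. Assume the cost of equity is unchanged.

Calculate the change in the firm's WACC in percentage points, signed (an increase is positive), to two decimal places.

-2.19 pp

Current WACC:
Total capital V = 1198 + 900 = 2098.
Equity: weight = 1198/2098 = 0.5710; cost = 15.75%.
Bank debt: weight = 900/2098 = 0.4290; after-tax cost = 6% × (1 − 23%) = 4.6200%.
WACC = 0.5710 × 15.7500% + 0.4290 × 4.6200% = 10.9755%.
After the change:
Total capital V = 785 + 1313 = 2098.
Equity: weight = 785/2098 = 0.3742; cost = 15.75%.
Bank debt: weight = 1313/2098 = 0.6258; after-tax cost = 6% × (1 − 23%) = 4.6200%.
WACC = 0.3742 × 15.7500% + 0.6258 × 4.6200% = 8.7845%.
Change in WACC = 8.7845% − 10.9755% = -2.1910 pp.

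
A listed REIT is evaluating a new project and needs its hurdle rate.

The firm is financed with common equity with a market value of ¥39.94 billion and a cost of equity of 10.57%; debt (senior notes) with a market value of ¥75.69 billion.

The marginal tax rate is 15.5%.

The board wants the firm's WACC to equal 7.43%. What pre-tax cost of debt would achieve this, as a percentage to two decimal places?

Total capital V = 39.94 + 75.69 = 115.63.
Equity weight = 39.94/115.63 = 0.3454.
Senior notes weight = 75.69/115.63 = 0.6546.
Equity contribution = 0.3454 × 10.57% = 3.6510%.
Remaining for debt = 7.43% − 3.6510% = 3.7790%.
Rd × (1 − 15.5%) × 0.6546 = 3.7790%  ⇒  Rd = 6.8321%.

6.83%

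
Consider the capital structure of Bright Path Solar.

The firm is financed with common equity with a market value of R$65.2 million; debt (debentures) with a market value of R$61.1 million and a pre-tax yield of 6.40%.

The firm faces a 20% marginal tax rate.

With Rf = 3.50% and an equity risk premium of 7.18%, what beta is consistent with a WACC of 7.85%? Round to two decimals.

Total capital V = 65.2 + 61.1 = 126.3.
Equity weight = 65.2/126.3 = 0.5162.
Debentures weight = 61.1/126.3 = 0.4838.
Debt contribution = 0.4838 × 6.4% × (1 − 20%) = 2.4769%.
Required equity contribution = 7.85% − 2.4769% = 5.3731%  ⇒  Re = 10.4083%.
CAPM: 10.4083% = 3.5% + β × 7.18%  ⇒  β = 0.9622.

0.96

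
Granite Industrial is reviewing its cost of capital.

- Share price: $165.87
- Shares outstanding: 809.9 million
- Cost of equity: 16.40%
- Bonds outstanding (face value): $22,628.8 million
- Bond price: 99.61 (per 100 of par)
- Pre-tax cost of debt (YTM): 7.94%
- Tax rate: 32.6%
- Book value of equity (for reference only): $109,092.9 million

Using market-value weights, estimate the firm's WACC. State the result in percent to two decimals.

14.81%

Market value of equity E = 165.87 × 809.9m = 134338.113m. Market value of debt D = 22628.8m × 99.61/100 = 22540.54768m.
Total capital V = 134338.113 + 22540.54768 = 156878.66068.
Equity: weight = 134338.113/156878.66068 = 0.8563; cost = 16.4%.
Bonds outstanding: weight = 22540.54768/156878.66068 = 0.1437; after-tax cost = 7.94% × (1 − 32.6%) = 5.3516%.
WACC = 0.8563 × 16.4000% + 0.1437 × 5.3516% = 14.8125%.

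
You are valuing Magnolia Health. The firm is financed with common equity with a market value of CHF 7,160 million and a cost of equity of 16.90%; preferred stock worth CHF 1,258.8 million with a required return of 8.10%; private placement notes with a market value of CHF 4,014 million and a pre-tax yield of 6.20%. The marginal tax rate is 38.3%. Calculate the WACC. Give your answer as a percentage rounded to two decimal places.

Total capital V = 7160 + 1258.8 + 4014 = 12432.8.
Equity: weight = 7160/12432.8 = 0.5759; cost = 16.9%.
Preferred: weight = 1258.8/12432.8 = 0.1012; cost = 8.1%.
Private placement notes: weight = 4014/12432.8 = 0.3229; after-tax cost = 6.2% × (1 − 38.3%) = 3.8254%.
WACC = 0.5759 × 16.9000% + 0.1012 × 8.1000% + 0.3229 × 3.8254% = 11.7878%.

11.79%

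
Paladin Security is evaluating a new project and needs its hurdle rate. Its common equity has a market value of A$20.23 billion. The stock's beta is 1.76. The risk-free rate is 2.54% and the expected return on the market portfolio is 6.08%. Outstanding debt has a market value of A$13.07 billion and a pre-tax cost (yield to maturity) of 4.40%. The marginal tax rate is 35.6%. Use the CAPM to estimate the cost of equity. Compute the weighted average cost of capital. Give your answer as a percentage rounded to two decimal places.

6.44%

Market risk premium = 6.08% − 2.54% = 3.54%.
Cost of equity via CAPM: Re = 2.54% + 1.76 × 3.54% = 8.7704%.
Total capital V = 20.23 + 13.07 = 33.3.
Equity: weight = 20.23/33.3 = 0.6075; cost = 8.7704%.
Debt: weight = 13.07/33.3 = 0.3925; after-tax cost = 4.4% × (1 − 35.6%) = 2.8336%.
WACC = 0.6075 × 8.7704% + 0.3925 × 2.8336% = 6.4403%.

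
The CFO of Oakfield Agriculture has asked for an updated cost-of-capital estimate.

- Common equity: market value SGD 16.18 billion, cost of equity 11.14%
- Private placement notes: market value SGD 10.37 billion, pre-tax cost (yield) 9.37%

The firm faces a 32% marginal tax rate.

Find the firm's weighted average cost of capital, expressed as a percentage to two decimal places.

9.28%

Total capital V = 16.18 + 10.37 = 26.55.
Equity: weight = 16.18/26.55 = 0.6094; cost = 11.14%.
Private placement notes: weight = 10.37/26.55 = 0.3906; after-tax cost = 9.37% × (1 − 32%) = 6.3716%.
WACC = 0.6094 × 11.1400% + 0.3906 × 6.3716% = 9.2775%.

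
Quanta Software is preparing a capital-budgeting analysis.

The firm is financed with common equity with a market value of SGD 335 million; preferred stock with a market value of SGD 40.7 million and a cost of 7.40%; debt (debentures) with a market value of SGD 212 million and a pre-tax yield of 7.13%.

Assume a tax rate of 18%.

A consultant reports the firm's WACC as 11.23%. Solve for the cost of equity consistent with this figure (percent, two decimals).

15.10%

Total capital V = 335 + 40.7 + 212 = 587.7.
Equity weight = 335/587.7 = 0.5700.
Preferred weight = 40.7/587.7 = 0.0693.
Debentures weight = 212/587.7 = 0.3607.
Debt contribution = 0.3607 × 7.13% × (1 − 18%) = 2.1090%.
Preferred contribution = 0.0693 × 7.4% = 0.5125%.
Required equity contribution = 11.23% − 2.6215% = 8.6085%.
Re = 8.6085% / 0.5700 = 15.1021%.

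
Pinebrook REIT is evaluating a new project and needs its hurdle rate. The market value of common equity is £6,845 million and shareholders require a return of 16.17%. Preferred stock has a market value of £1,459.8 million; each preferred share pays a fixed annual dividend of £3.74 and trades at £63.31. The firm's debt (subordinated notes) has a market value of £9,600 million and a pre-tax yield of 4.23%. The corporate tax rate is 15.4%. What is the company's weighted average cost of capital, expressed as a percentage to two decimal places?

8.58%

Cost of preferred: Rp = 3.74 / 63.31 = 5.9074%.
Total capital V = 6845 + 1459.8 + 9600 = 17904.8.
Equity: weight = 6845/17904.8 = 0.3823; cost = 16.17%.
Preferred: weight = 1459.8/17904.8 = 0.0815; cost = 5.9074%.
Subordinated notes: weight = 9600/17904.8 = 0.5362; after-tax cost = 4.23% × (1 − 15.4%) = 3.5786%.
WACC = 0.3823 × 16.1700% + 0.0815 × 5.9074% + 0.5362 × 3.5786% = 8.5821%.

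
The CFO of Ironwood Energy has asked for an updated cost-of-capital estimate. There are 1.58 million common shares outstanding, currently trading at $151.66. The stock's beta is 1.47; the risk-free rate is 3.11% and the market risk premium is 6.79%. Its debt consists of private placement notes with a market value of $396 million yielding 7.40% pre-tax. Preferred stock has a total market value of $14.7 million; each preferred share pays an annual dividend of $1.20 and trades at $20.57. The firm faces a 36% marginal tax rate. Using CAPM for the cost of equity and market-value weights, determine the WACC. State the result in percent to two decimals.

Cost of equity via CAPM: Re = 3.11% + 1.47 × 6.79% = 13.0913%.
Cost of preferred: Rp = 1.2 / 20.57 = 5.8337%.
Market value of equity E = 151.66 × 1.58m = 239.6228m.
Total capital V = 239.6228 + 14.7 + 396 = 650.3228.
Equity: weight = 239.6228/650.3228 = 0.3685; cost = 13.0913%.
Preferred: weight = 14.7/650.3228 = 0.0226; cost = 5.8337%.
Private placement notes: weight = 396/650.3228 = 0.6089; after-tax cost = 7.4% × (1 − 36%) = 4.7360%.
WACC = 0.3685 × 13.0913% + 0.0226 × 5.8337% + 0.6089 × 4.7360% = 7.8395%.

7.84%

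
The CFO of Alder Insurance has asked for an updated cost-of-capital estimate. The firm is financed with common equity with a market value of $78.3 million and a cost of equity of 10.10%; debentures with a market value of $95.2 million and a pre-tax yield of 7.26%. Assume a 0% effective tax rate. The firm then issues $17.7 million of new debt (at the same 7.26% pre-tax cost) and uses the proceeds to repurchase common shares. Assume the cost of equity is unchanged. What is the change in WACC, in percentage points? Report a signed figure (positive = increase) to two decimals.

-0.29 pp

Current WACC:
Total capital V = 78.3 + 95.2 = 173.5.
Equity: weight = 78.3/173.5 = 0.4513; cost = 10.1%.
Debentures: weight = 95.2/173.5 = 0.5487; after-tax cost = 7.26% × (1 − 0%) = 7.2600%.
WACC = 0.4513 × 10.1000% + 0.5487 × 7.2600% = 8.5417%.
After the change:
Total capital V = 60.6 + 112.9 = 173.5.
Equity: weight = 60.6/173.5 = 0.3493; cost = 10.1%.
Debentures: weight = 112.9/173.5 = 0.6507; after-tax cost = 7.26% × (1 − 0%) = 7.2600%.
WACC = 0.3493 × 10.1000% + 0.6507 × 7.2600% = 8.2520%.
Change in WACC = 8.2520% − 8.5417% = -0.2897 pp.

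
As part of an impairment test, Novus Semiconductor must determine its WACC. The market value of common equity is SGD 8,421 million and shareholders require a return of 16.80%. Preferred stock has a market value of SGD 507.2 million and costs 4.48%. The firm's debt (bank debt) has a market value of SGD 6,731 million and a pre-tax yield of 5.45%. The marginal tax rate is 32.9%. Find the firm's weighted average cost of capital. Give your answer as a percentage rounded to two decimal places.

Total capital V = 8421 + 507.2 + 6731 = 15659.2.
Equity: weight = 8421/15659.2 = 0.5378; cost = 16.8%.
Preferred: weight = 507.2/15659.2 = 0.0324; cost = 4.48%.
Bank debt: weight = 6731/15659.2 = 0.4298; after-tax cost = 5.45% × (1 − 32.9%) = 3.6570%.
WACC = 0.5378 × 16.8000% + 0.0324 × 4.4800% + 0.4298 × 3.6570% = 10.7515%.

10.75%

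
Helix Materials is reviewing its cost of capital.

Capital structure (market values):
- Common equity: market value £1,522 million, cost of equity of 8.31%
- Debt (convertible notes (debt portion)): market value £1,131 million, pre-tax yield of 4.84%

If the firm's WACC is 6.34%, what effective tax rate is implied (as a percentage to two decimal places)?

23.78%

Total capital V = 1522 + 1131 = 2653.
Equity weight = 1522/2653 = 0.5737.
Convertible notes (debt portion) weight = 1131/2653 = 0.4263.
Equity contribution = 0.5737 × 8.31% = 4.7674%.
Debt contribution must be 6.34% − 4.7674% = 1.5726%.
0.4263 × 4.84% × (1 − T) = 1.5726%  ⇒  (1 − T) = 0.7622.
T = 23.7821%.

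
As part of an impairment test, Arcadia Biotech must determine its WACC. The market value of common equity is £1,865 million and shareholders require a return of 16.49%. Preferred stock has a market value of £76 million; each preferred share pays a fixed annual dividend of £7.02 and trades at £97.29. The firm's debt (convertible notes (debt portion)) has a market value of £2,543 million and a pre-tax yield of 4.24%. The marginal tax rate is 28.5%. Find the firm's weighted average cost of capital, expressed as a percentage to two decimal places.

Cost of preferred: Rp = 7.02 / 97.29 = 7.2155%.
Total capital V = 1865 + 76 + 2543 = 4484.
Equity: weight = 1865/4484 = 0.4159; cost = 16.49%.
Preferred: weight = 76/4484 = 0.0169; cost = 7.2155%.
Convertible notes (debt portion): weight = 2543/4484 = 0.5671; after-tax cost = 4.24% × (1 − 28.5%) = 3.0316%.
WACC = 0.4159 × 16.4900% + 0.0169 × 7.2155% + 0.5671 × 3.0316% = 8.7002%.

8.70%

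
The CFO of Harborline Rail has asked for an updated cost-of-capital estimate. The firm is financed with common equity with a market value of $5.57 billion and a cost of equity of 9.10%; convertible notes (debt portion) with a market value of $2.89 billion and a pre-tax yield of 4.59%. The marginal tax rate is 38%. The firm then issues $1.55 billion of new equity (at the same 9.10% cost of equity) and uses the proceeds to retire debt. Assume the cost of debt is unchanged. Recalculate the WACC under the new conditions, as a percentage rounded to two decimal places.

After the change:
Total capital V = 7.12 + 1.34 = 8.46.
Equity: weight = 7.12/8.46 = 0.8416; cost = 9.1%.
Convertible notes (debt portion): weight = 1.34/8.46 = 0.1584; after-tax cost = 4.59% × (1 − 38%) = 2.8458%.
WACC = 0.8416 × 9.1000% + 0.1584 × 2.8458% = 8.1094%.

8.11%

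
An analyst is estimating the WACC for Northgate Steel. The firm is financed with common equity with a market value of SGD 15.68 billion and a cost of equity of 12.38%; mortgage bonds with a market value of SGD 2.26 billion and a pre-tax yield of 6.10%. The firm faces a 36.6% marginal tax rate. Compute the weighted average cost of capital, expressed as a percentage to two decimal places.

11.31%

Total capital V = 15.68 + 2.26 = 17.94.
Equity: weight = 15.68/17.94 = 0.8740; cost = 12.38%.
Mortgage bonds: weight = 2.26/17.94 = 0.1260; after-tax cost = 6.1% × (1 − 36.6%) = 3.8674%.
WACC = 0.8740 × 12.3800% + 0.1260 × 3.8674% = 11.3076%.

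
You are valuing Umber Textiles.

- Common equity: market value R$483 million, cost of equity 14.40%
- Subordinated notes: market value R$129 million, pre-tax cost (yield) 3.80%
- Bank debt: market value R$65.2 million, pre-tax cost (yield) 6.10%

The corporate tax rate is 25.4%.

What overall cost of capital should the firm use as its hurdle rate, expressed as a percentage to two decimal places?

11.25%

Total capital V = 483 + 129 + 65.2 = 677.2.
Equity: weight = 483/677.2 = 0.7132; cost = 14.4%.
Subordinated notes: weight = 129/677.2 = 0.1905; after-tax cost = 3.8% × (1 − 25.4%) = 2.8348%.
Bank debt: weight = 65.2/677.2 = 0.0963; after-tax cost = 6.1% × (1 − 25.4%) = 4.5506%.
WACC = 0.7132 × 14.4000% + 0.1905 × 2.8348% + 0.0963 × 4.5506% = 11.2487%.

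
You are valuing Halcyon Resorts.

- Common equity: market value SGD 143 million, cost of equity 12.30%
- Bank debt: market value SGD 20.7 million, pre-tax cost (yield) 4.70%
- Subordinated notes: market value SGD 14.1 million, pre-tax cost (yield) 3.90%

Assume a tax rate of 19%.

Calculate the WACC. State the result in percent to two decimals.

10.59%

Total capital V = 143 + 20.7 + 14.1 = 177.8.
Equity: weight = 143/177.8 = 0.8043; cost = 12.3%.
Bank debt: weight = 20.7/177.8 = 0.1164; after-tax cost = 4.7% × (1 − 19%) = 3.8070%.
Subordinated notes: weight = 14.1/177.8 = 0.0793; after-tax cost = 3.9% × (1 − 19%) = 3.1590%.
WACC = 0.8043 × 12.3000% + 0.1164 × 3.8070% + 0.0793 × 3.1590% = 10.5863%.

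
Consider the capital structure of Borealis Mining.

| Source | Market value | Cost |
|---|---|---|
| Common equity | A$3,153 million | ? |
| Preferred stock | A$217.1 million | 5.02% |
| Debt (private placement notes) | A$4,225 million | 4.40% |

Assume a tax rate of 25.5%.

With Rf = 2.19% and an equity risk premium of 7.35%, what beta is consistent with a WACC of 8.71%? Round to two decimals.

1.91

Total capital V = 3153 + 217.1 + 4225 = 7595.1.
Equity weight = 3153/7595.1 = 0.4151.
Preferred weight = 217.1/7595.1 = 0.0286.
Private placement notes weight = 4225/7595.1 = 0.5563.
Debt contribution = 0.5563 × 4.4% × (1 − 25.5%) = 1.8235%.
Preferred contribution = 0.0286 × 5.02% = 0.1435%.
Required equity contribution = 8.71% − 1.9670% = 6.7430%  ⇒  Re = 16.2429%.
CAPM: 16.2429% = 2.19% + β × 7.35%  ⇒  β = 1.9120.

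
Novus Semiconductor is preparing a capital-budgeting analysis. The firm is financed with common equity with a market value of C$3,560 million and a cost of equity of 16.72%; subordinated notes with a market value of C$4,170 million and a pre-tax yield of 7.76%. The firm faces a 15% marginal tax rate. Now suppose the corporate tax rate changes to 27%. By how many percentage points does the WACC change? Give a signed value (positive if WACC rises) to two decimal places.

-0.50 pp

Current WACC:
Total capital V = 3560 + 4170 = 7730.
Equity: weight = 3560/7730 = 0.4605; cost = 16.72%.
Subordinated notes: weight = 4170/7730 = 0.5395; after-tax cost = 7.76% × (1 − 15%) = 6.5960%.
WACC = 0.4605 × 16.7200% + 0.5395 × 6.5960% = 11.2585%.
After the change:
Total capital V = 3560 + 4170 = 7730.
Equity: weight = 3560/7730 = 0.4605; cost = 16.72%.
Subordinated notes: weight = 4170/7730 = 0.5395; after-tax cost = 7.76% × (1 − 27%) = 5.6648%.
WACC = 0.4605 × 16.7200% + 0.5395 × 5.6648% = 10.7562%.
Change in WACC = 10.7562% − 11.2585% = -0.5023 pp.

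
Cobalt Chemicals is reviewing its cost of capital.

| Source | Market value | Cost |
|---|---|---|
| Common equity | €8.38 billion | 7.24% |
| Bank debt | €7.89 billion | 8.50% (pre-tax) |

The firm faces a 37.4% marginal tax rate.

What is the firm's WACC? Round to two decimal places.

6.31%

Total capital V = 8.38 + 7.89 = 16.27.
Equity: weight = 8.38/16.27 = 0.5151; cost = 7.24%.
Bank debt: weight = 7.89/16.27 = 0.4849; after-tax cost = 8.5% × (1 − 37.4%) = 5.3210%.
WACC = 0.5151 × 7.2400% + 0.4849 × 5.3210% = 6.3094%.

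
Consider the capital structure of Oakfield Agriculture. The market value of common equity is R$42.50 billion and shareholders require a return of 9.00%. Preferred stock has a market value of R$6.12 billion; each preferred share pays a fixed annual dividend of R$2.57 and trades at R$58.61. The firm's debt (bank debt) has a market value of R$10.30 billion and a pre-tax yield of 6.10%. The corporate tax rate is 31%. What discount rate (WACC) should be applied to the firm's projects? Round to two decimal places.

Cost of preferred: Rp = 2.57 / 58.61 = 4.3849%.
Total capital V = 42.5 + 6.12 + 10.3 = 58.92.
Equity: weight = 42.5/58.92 = 0.7213; cost = 9%.
Preferred: weight = 6.12/58.92 = 0.1039; cost = 4.3849%.
Bank debt: weight = 10.3/58.92 = 0.1748; after-tax cost = 6.1% × (1 − 31%) = 4.2090%.
WACC = 0.7213 × 9.0000% + 0.1039 × 4.3849% + 0.1748 × 4.2090% = 7.6831%.

7.68%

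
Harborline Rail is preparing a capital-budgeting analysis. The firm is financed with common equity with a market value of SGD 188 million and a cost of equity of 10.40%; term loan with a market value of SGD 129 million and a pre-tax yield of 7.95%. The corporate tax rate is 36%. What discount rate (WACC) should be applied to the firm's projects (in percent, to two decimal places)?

8.24%

Total capital V = 188 + 129 = 317.
Equity: weight = 188/317 = 0.5931; cost = 10.4%.
Term loan: weight = 129/317 = 0.4069; after-tax cost = 7.95% × (1 − 36%) = 5.0880%.
WACC = 0.5931 × 10.4000% + 0.4069 × 5.0880% = 8.2383%.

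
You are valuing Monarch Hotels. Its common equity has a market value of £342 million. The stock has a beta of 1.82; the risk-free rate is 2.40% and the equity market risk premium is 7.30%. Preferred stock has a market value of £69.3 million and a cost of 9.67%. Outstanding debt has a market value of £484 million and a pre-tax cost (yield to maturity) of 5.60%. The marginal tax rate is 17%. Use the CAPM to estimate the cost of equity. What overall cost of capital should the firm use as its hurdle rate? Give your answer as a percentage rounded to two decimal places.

9.25%

Cost of equity via CAPM: Re = 2.4% + 1.82 × 7.3% = 15.6860%.
Total capital V = 342 + 69.3 + 484 = 895.3.
Equity: weight = 342/895.3 = 0.3820; cost = 15.686%.
Preferred: weight = 69.3/895.3 = 0.0774; cost = 9.67%.
Debt: weight = 484/895.3 = 0.5406; after-tax cost = 5.6% × (1 − 17%) = 4.6480%.
WACC = 0.3820 × 15.6860% + 0.0774 × 9.6700% + 0.5406 × 4.6480% = 9.2532%.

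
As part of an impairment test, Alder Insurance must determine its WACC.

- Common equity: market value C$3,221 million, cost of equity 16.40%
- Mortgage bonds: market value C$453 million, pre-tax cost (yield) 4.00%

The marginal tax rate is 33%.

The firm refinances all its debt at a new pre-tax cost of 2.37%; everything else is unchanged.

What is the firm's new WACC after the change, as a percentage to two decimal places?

14.57%

After the change:
Total capital V = 3221 + 453 = 3674.
Equity: weight = 3221/3674 = 0.8767; cost = 16.4%.
Mortgage bonds: weight = 453/3674 = 0.1233; after-tax cost = 2.37% × (1 − 33%) = 1.5879%.
WACC = 0.8767 × 16.4000% + 0.1233 × 1.5879% = 14.5737%.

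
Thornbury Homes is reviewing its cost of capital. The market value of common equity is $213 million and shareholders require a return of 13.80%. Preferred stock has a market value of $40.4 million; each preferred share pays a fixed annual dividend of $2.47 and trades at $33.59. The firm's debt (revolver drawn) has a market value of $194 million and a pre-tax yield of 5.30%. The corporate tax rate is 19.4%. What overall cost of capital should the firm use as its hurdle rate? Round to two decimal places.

Cost of preferred: Rp = 2.47 / 33.59 = 7.3534%.
Total capital V = 213 + 40.4 + 194 = 447.4.
Equity: weight = 213/447.4 = 0.4761; cost = 13.8%.
Preferred: weight = 40.4/447.4 = 0.0903; cost = 7.3534%.
Revolver drawn: weight = 194/447.4 = 0.4336; after-tax cost = 5.3% × (1 − 19.4%) = 4.2718%.
WACC = 0.4761 × 13.8000% + 0.0903 × 7.3534% + 0.4336 × 4.2718% = 9.0863%.

9.09%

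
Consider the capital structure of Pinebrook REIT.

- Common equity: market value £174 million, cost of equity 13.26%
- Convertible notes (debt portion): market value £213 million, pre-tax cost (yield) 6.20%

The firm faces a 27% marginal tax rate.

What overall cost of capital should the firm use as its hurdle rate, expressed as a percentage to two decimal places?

8.45%

Total capital V = 174 + 213 = 387.
Equity: weight = 174/387 = 0.4496; cost = 13.26%.
Convertible notes (debt portion): weight = 213/387 = 0.5504; after-tax cost = 6.2% × (1 − 27%) = 4.5260%.
WACC = 0.4496 × 13.2600% + 0.5504 × 4.5260% = 8.4529%.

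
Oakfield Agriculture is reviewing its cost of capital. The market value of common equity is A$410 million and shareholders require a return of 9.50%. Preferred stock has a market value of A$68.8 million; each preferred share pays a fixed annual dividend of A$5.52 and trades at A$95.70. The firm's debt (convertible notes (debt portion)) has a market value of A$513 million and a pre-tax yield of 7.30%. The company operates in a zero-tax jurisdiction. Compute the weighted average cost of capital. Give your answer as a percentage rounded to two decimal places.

Cost of preferred: Rp = 5.52 / 95.7 = 5.7680%.
Total capital V = 410 + 68.8 + 513 = 991.8.
Equity: weight = 410/991.8 = 0.4134; cost = 9.5%.
Preferred: weight = 68.8/991.8 = 0.0694; cost = 5.768%.
Convertible notes (debt portion): weight = 513/991.8 = 0.5172; after-tax cost = 7.3% × (1 − 0%) = 7.3000%.
WACC = 0.4134 × 9.5000% + 0.0694 × 5.7680% + 0.5172 × 7.3000% = 8.1032%.

8.10%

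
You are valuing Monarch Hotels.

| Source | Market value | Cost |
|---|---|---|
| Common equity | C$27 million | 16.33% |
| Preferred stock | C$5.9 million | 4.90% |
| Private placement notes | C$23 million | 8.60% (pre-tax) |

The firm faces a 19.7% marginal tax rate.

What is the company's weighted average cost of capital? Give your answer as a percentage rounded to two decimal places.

11.25%

Total capital V = 27 + 5.9 + 23 = 55.9.
Equity: weight = 27/55.9 = 0.4830; cost = 16.33%.
Preferred: weight = 5.9/55.9 = 0.1055; cost = 4.9%.
Private placement notes: weight = 23/55.9 = 0.4114; after-tax cost = 8.6% × (1 − 19.7%) = 6.9058%.
WACC = 0.4830 × 16.3300% + 0.1055 × 4.9000% + 0.4114 × 6.9058% = 11.2460%.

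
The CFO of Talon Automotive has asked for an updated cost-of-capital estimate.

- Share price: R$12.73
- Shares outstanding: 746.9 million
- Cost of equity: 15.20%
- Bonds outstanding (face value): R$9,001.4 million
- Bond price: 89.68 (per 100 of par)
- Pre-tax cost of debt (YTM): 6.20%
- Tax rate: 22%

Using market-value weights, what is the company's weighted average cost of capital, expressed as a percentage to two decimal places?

10.44%

Market value of equity E = 12.73 × 746.9m = 9508.037m. Market value of debt D = 9001.4m × 89.68/100 = 8072.45552m.
Total capital V = 9508.037 + 8072.45552 = 17580.49252.
Equity: weight = 9508.037/17580.49252 = 0.5408; cost = 15.2%.
Bonds outstanding: weight = 8072.45552/17580.49252 = 0.4592; after-tax cost = 6.2% × (1 − 22%) = 4.8360%.
WACC = 0.5408 × 15.2000% + 0.4592 × 4.8360% = 10.4411%.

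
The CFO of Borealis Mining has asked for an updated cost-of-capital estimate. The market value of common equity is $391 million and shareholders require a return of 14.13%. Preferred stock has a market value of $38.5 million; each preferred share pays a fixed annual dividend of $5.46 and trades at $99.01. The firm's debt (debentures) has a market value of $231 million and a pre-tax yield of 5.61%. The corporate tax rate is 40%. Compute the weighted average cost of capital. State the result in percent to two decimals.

9.86%

Cost of preferred: Rp = 5.46 / 99.01 = 5.5146%.
Total capital V = 391 + 38.5 + 231 = 660.5.
Equity: weight = 391/660.5 = 0.5920; cost = 14.13%.
Preferred: weight = 38.5/660.5 = 0.0583; cost = 5.5146%.
Debentures: weight = 231/660.5 = 0.3497; after-tax cost = 5.61% × (1 − 40%) = 3.3660%.
WACC = 0.5920 × 14.1300% + 0.0583 × 5.5146% + 0.3497 × 3.3660% = 9.8633%.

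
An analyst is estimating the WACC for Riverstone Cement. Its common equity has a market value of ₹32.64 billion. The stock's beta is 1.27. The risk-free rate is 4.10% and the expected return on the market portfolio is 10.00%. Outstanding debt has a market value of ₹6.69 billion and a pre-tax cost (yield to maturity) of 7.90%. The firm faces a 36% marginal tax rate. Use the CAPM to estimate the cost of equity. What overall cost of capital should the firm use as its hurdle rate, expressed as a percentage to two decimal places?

10.48%

Market risk premium = 10.0% − 4.1% = 5.9%.
Cost of equity via CAPM: Re = 4.1% + 1.27 × 5.9% = 11.5930%.
Total capital V = 32.64 + 6.69 = 39.33.
Equity: weight = 32.64/39.33 = 0.8299; cost = 11.593%.
Debt: weight = 6.69/39.33 = 0.1701; after-tax cost = 7.9% × (1 − 36%) = 5.0560%.
WACC = 0.8299 × 11.5930% + 0.1701 × 5.0560% = 10.4811%.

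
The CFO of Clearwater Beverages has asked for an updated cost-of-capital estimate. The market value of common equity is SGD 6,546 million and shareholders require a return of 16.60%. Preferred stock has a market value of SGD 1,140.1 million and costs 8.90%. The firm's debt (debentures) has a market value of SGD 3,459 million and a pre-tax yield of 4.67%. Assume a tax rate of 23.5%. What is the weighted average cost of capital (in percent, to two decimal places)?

Total capital V = 6546 + 1140.1 + 3459 = 11145.1.
Equity: weight = 6546/11145.1 = 0.5873; cost = 16.6%.
Preferred: weight = 1140.1/11145.1 = 0.1023; cost = 8.9%.
Debentures: weight = 3459/11145.1 = 0.3104; after-tax cost = 4.67% × (1 − 23.5%) = 3.5726%.
WACC = 0.5873 × 16.6000% + 0.1023 × 8.9000% + 0.3104 × 3.5726% = 11.7691%.

11.77%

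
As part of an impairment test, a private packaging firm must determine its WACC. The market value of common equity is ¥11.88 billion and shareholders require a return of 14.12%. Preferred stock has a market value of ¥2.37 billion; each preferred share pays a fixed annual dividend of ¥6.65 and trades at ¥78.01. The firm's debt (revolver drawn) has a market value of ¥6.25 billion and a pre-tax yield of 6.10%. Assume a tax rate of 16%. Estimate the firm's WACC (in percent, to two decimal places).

Cost of preferred: Rp = 6.65 / 78.01 = 8.5245%.
Total capital V = 11.88 + 2.37 + 6.25 = 20.5.
Equity: weight = 11.88/20.5 = 0.5795; cost = 14.12%.
Preferred: weight = 2.37/20.5 = 0.1156; cost = 8.5245%.
Revolver drawn: weight = 6.25/20.5 = 0.3049; after-tax cost = 6.1% × (1 − 16%) = 5.1240%.
WACC = 0.5795 × 14.1200% + 0.1156 × 8.5245% + 0.3049 × 5.1240% = 10.7304%.

10.73%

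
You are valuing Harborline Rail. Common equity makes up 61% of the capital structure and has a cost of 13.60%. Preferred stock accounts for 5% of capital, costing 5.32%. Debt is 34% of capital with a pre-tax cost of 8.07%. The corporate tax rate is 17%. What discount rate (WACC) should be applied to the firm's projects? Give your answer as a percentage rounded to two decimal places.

After-tax cost of debt = 8.07% × (1 − 17%) = 6.6981%.
WACC = 0.610 × 13.6000% + 0.050 × 5.3200% + 0.340 × 6.6981% = 10.8394%.

10.84%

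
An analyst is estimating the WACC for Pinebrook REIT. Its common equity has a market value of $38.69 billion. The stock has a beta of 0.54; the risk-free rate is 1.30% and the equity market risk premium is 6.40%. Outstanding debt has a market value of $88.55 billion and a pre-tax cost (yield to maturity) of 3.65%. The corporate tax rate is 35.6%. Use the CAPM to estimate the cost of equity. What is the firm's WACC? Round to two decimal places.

3.08%

Cost of equity via CAPM: Re = 1.3% + 0.54 × 6.4% = 4.7560%.
Total capital V = 38.69 + 88.55 = 127.24.
Equity: weight = 38.69/127.24 = 0.3041; cost = 4.756%.
Debt: weight = 88.55/127.24 = 0.6959; after-tax cost = 3.65% × (1 − 35.6%) = 2.3506%.
WACC = 0.3041 × 4.7560% + 0.6959 × 2.3506% = 3.0820%.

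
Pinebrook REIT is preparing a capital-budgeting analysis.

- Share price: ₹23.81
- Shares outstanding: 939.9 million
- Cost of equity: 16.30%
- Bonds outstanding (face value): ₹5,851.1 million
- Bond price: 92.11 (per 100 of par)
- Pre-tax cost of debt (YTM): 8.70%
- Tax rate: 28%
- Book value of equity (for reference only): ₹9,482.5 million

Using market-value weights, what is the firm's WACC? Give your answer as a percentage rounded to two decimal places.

14.35%

Market value of equity E = 23.81 × 939.9m = 22379.019m. Market value of debt D = 5851.1m × 92.11/100 = 5389.44821m.
Total capital V = 22379.019 + 5389.44821 = 27768.46721.
Equity: weight = 22379.019/27768.46721 = 0.8059; cost = 16.3%.
Bonds outstanding: weight = 5389.44821/27768.46721 = 0.1941; after-tax cost = 8.7% × (1 − 28%) = 6.2640%.
WACC = 0.8059 × 16.3000% + 0.1941 × 6.2640% = 14.3522%.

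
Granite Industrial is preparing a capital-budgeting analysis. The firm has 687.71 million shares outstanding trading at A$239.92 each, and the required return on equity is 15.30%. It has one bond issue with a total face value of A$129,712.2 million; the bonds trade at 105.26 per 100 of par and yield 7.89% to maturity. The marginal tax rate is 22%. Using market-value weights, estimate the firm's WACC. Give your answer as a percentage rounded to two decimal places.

Market value of equity E = 239.92 × 687.71m = 164995.3832m. Market value of debt D = 129712.2m × 105.26/100 = 136535.06172m.
Total capital V = 164995.3832 + 136535.06172 = 301530.44492.
Equity: weight = 164995.3832/301530.44492 = 0.5472; cost = 15.3%.
Bonds outstanding: weight = 136535.06172/301530.44492 = 0.4528; after-tax cost = 7.89% × (1 − 22%) = 6.1542%.
WACC = 0.5472 × 15.3000% + 0.4528 × 6.1542% = 11.1587%.

11.16%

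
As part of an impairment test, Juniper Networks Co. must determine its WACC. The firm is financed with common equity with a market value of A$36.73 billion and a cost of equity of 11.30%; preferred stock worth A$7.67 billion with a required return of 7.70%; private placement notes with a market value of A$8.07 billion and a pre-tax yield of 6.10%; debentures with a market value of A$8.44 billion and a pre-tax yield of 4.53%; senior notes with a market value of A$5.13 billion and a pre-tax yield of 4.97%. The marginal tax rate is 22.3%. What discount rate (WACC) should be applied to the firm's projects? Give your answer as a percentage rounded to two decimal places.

8.51%

Total capital V = 36.73 + 7.67 + 8.07 + 8.44 + 5.13 = 66.04.
Equity: weight = 36.73/66.04 = 0.5562; cost = 11.3%.
Preferred: weight = 7.67/66.04 = 0.1161; cost = 7.7%.
Private placement notes: weight = 8.07/66.04 = 0.1222; after-tax cost = 6.1% × (1 − 22.3%) = 4.7397%.
Debentures: weight = 8.44/66.04 = 0.1278; after-tax cost = 4.53% × (1 − 22.3%) = 3.5198%.
Senior notes: weight = 5.13/66.04 = 0.0777; after-tax cost = 4.97% × (1 − 22.3%) = 3.8617%.
WACC = 0.5562 × 11.3000% + 0.1161 × 7.7000% + 0.1222 × 4.7397% + 0.1278 × 3.5198% + 0.0777 × 3.8617% = 8.5081%.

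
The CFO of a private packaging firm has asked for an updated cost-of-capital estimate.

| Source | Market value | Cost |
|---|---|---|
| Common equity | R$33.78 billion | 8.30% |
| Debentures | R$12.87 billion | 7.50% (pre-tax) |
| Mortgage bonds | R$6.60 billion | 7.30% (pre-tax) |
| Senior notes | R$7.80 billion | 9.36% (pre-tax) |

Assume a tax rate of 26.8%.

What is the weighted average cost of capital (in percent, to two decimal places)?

Total capital V = 33.78 + 12.87 + 6.6 + 7.8 = 61.05.
Equity: weight = 33.78/61.05 = 0.5533; cost = 8.3%.
Debentures: weight = 12.87/61.05 = 0.2108; after-tax cost = 7.5% × (1 − 26.8%) = 5.4900%.
Mortgage bonds: weight = 6.6/61.05 = 0.1081; after-tax cost = 7.3% × (1 − 26.8%) = 5.3436%.
Senior notes: weight = 7.8/61.05 = 0.1278; after-tax cost = 9.36% × (1 − 26.8%) = 6.8515%.
WACC = 0.5533 × 8.3000% + 0.2108 × 5.4900% + 0.1081 × 5.3436% + 0.1278 × 6.8515% = 7.2029%.

7.20%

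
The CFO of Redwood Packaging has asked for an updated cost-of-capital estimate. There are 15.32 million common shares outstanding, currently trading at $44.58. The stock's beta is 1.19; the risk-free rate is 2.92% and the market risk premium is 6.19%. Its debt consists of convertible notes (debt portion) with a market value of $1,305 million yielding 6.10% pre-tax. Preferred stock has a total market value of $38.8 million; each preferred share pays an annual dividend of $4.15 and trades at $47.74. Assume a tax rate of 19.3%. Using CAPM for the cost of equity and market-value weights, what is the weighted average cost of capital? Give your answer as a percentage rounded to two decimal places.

6.80%

Cost of equity via CAPM: Re = 2.92% + 1.19 × 6.19% = 10.2861%.
Cost of preferred: Rp = 4.15 / 47.74 = 8.6929%.
Market value of equity E = 44.58 × 15.32m = 682.9656m.
Total capital V = 682.9656 + 38.8 + 1305 = 2026.7656.
Equity: weight = 682.9656/2026.7656 = 0.3370; cost = 10.2861%.
Preferred: weight = 38.8/2026.7656 = 0.0191; cost = 8.6929%.
Convertible notes (debt portion): weight = 1305/2026.7656 = 0.6439; after-tax cost = 6.1% × (1 − 19.3%) = 4.9227%.
WACC = 0.3370 × 10.2861% + 0.0191 × 8.6929% + 0.6439 × 4.9227% = 6.8022%.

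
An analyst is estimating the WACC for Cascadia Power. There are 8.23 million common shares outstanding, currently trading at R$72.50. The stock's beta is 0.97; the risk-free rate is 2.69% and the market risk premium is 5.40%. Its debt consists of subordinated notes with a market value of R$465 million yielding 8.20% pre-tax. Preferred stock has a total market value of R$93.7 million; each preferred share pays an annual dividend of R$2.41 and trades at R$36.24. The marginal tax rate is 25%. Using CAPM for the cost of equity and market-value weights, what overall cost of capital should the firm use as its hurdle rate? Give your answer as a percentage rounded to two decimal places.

Cost of equity via CAPM: Re = 2.69% + 0.97 × 5.4% = 7.9280%.
Cost of preferred: Rp = 2.41 / 36.24 = 6.6501%.
Market value of equity E = 72.5 × 8.23m = 596.675m.
Total capital V = 596.675 + 93.7 + 465 = 1155.375.
Equity: weight = 596.675/1155.375 = 0.5164; cost = 7.928%.
Preferred: weight = 93.7/1155.375 = 0.0811; cost = 6.6501%.
Subordinated notes: weight = 465/1155.375 = 0.4025; after-tax cost = 8.2% × (1 − 25%) = 6.1500%.
WACC = 0.5164 × 7.9280% + 0.0811 × 6.6501% + 0.4025 × 6.1500% = 7.1088%.

7.11%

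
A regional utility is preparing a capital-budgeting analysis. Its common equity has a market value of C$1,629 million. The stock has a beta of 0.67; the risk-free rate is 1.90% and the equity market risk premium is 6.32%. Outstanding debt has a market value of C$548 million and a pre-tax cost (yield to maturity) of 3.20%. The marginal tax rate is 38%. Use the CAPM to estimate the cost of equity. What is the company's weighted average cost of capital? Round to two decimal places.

5.09%

Cost of equity via CAPM: Re = 1.9% + 0.67 × 6.32% = 6.1344%.
Total capital V = 1629 + 548 = 2177.
Equity: weight = 1629/2177 = 0.7483; cost = 6.1344%.
Debt: weight = 548/2177 = 0.2517; after-tax cost = 3.2% × (1 − 38%) = 1.9840%.
WACC = 0.7483 × 6.1344% + 0.2517 × 1.9840% = 5.0897%.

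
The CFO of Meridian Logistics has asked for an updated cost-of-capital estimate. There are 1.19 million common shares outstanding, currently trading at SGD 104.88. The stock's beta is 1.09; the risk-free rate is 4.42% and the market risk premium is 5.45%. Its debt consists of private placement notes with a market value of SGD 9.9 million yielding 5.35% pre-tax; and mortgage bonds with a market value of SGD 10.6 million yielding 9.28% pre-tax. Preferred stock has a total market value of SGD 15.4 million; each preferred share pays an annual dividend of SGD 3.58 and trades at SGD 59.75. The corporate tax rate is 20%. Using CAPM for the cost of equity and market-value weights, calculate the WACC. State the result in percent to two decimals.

Cost of equity via CAPM: Re = 4.42% + 1.09 × 5.45% = 10.3605%.
Cost of preferred: Rp = 3.58 / 59.75 = 5.9916%.
Market value of equity E = 104.88 × 1.19m = 124.8072m.
Total capital V = 124.8072 + 15.4 + 9.9 + 10.6 = 160.7072.
Equity: weight = 124.8072/160.7072 = 0.7766; cost = 10.3605%.
Preferred: weight = 15.4/160.7072 = 0.0958; cost = 5.9916%.
Private placement notes: weight = 9.9/160.7072 = 0.0616; after-tax cost = 5.35% × (1 − 20%) = 4.2800%.
Mortgage bonds: weight = 10.6/160.7072 = 0.0660; after-tax cost = 9.28% × (1 − 20%) = 7.4240%.
WACC = 0.7766 × 10.3605% + 0.0958 × 5.9916% + 0.0616 × 4.2800% + 0.0660 × 7.4240% = 9.3736%.

9.37%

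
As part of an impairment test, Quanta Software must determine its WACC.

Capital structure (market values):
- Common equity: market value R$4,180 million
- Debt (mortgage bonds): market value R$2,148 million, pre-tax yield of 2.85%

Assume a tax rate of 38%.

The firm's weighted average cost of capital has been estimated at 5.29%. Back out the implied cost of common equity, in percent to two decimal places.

Total capital V = 4180 + 2148 = 6328.
Equity weight = 4180/6328 = 0.6606.
Mortgage bonds weight = 2148/6328 = 0.3394.
Debt contribution = 0.3394 × 2.85% × (1 − 38%) = 0.5998%.
Required equity contribution = 5.29% − 0.5998% = 4.6902%.
Re = 4.6902% / 0.6606 = 7.1004%.

7.10%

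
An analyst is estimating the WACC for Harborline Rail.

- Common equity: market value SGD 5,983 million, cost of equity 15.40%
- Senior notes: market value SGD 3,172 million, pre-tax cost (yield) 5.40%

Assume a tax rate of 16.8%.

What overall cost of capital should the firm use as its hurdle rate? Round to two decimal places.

11.62%

Total capital V = 5983 + 3172 = 9155.
Equity: weight = 5983/9155 = 0.6535; cost = 15.4%.
Senior notes: weight = 3172/9155 = 0.3465; after-tax cost = 5.4% × (1 − 16.8%) = 4.4928%.
WACC = 0.6535 × 15.4000% + 0.3465 × 4.4928% = 11.6209%.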